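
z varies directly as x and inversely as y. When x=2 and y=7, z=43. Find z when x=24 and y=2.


z = k·x/y
Solve for k using the known point: k = z·y/x = 43×7/2 = 301/2 = 150.5000
Now evaluate at x=24, y=2:
z = k × 24 / 2 = (301 × 24) / (2 × 2) = 7224/4
= 1806.0000

1806.0000


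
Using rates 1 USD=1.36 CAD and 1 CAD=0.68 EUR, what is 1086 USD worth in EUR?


Step 1: 1086 USD × 1.36 = 1476.96 CAD
Step 2: 1476.96 CAD × 0.68 = 1004.33 EUR
Implied rate USD→EUR = 1.36 × 0.68 = 0.9248
= 1004.33 EUR

1004.33 EUR


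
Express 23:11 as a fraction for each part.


Total parts = 23 + 11 = 34
First part: 23/34 = 23/34
Second part: 11/34 = 11/34
= 23/34 and 11/34

23/34 and 11/34


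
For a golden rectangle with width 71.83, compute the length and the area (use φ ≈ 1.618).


φ = (1 + √5) / 2 ≈ 1.618
Length = width × φ = 71.83 × 1.618 = 116.22094
≈ 116.22
Area = width × length = 71.83 × 116.22094 = 8348.1501202 ≈ 8348.15
= Length: 116.22, Area: 8348.15

Length: 116.22, Area: 8348.15


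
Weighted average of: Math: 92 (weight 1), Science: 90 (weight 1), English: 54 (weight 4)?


Numerator = 92×1 + 90×1 + 54×4
= 92 + 90 + 216
= 398
Total weight = 6
Weighted avg = 398/6
= 66.33

66.33


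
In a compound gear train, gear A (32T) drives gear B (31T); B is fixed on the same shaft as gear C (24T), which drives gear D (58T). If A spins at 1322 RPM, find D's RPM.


Stage 1: RPM_B = RPM_A × t_A/t_B = 1322 × 32/31 = 42304/31 ≈ 1364.65
B and C share a shaft → RPM_C = RPM_B
Stage 2: RPM_D = RPM_C × t_C/t_D = RPM_A × (t_A×t_C)/(t_B×t_D)
Overall ratio = (32×24)/(31×58) = 768/1798
RPM_D = 1322 × 768/1798 = 1015296/1798
≈ 564.68 RPM

564.68 RPM


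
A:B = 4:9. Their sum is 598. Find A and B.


Let A = 4k, B = 9k.
4k + 9k = 598
13k = 598 → k = 598/13 = 46
A = 4×46 = 184, B = 9×46 = 414
= A = 184, B = 414

A = 184, B = 414


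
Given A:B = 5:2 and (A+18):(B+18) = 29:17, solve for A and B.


Let A = 5k, B = 2k.
(5k + 18) / (2k + 18) = 29/17
Cross-multiply: 17(5k + 18) = 29(2k + 18)
85k + 306 = 58k + 522
85k - 58k = 522 - 306
27k = 216
k = 216/27 = 8
A = 5×8 = 40, B = 2×8 = 16
= A = 40, B = 16

A = 40, B = 16


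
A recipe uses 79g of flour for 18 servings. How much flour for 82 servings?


Direct proportion: y/x = constant
k = 79/18 ≈ 4.3889
y₂ = k × 82 = 79 × 82 / 18 = 6478/18
≈ 359.89

359.89


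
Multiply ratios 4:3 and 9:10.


Compound ratio = (4×9) : (3×10)
= 36:30
GCD = 6
= 6:5

6:5


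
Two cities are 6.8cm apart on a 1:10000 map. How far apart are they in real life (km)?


Real distance = map distance × scale
= 6.8cm × 10000
= 68000 cm = 680.0 m
= 0.680 km

0.680 km


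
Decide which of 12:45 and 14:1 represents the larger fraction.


12/45 = 0.2667
14/1 = 14.0000
0.2667 < 14.0000, so 12:45 is less
= 14:1

14:1


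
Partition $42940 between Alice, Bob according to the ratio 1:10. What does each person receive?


Total parts = 1 + 10 = 11
Alice: 42940 × 1/11 = 3903.64
Bob: 42940 × 10/11 = 39036.36
= Alice: $3903.64, Bob: $39036.36

Alice: $3903.64, Bob: $39036.36


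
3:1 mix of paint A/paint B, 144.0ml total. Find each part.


Total parts = 3 + 1 = 4
paint A: 144.0 × 3/4 = 108.0ml
paint B: 144.0 × 1/4 = 36.0ml
= 108.0ml and 36.0ml

108.0ml and 36.0ml


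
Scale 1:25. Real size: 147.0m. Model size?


Model size = real / scale
= 147.0 / 25
= 5.8800 m

5.8800 m


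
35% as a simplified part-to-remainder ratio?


35% means 35 parts out of 100; remainder = 65
Part : remainder = 35:65
GCD = 5
= 7:13

7:13


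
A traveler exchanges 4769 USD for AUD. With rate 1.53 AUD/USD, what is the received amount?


Amount × rate = 4769 × 1.53
= 7296.57 AUD

7296.57 AUD


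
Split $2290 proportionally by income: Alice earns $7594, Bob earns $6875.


Total income = 7594 + 6875 = $14469
Alice: $2290 × 7594/14469 = $1201.90
Bob: $2290 × 6875/14469 = $1088.10
= Alice: $1201.90, Bob: $1088.10

Alice: $1201.90, Bob: $1088.10


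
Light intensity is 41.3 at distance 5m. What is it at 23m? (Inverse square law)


I₁d₁² = I₂d₂²
I₂ = I₁ × (d₁/d₂)²
= 41.3 × (5/23)²
= 41.3 × 25/529
= 1032.5/529
≈ 1.9518

1.9518


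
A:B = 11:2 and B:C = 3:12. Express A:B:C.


Match B: multiply A:B by 3 → 33:6
Multiply B:C by 2 → 6:24
Combined: 33:6:24
GCD = 3
= 11:2:8

11:2:8


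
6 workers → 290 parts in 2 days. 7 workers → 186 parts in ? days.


Days ∝ work / workers, so d₂ = d₁ × (m₁/m₂) × (w₂/w₁)
Workers factor (inverse): 6/7 ≈ 0.8571
Work factor (direct): 186/290 ≈ 0.6414
d₂ = 2 × 6/7 × 186/290 = (2 × 6 × 186) / (7 × 290) = 2232/2030
≈ 1.10 days

1.10 days


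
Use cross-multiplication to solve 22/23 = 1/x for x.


Cross multiply: 22 × x = 23 × 1
22x = 23
x = 23 / 22
= 1.05

1.05


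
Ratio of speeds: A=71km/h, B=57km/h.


Ratio = 71:57
GCD = 1
Simplified = 71:57
Time ratio (same distance) = 57:71
Speed ratio = 71:57

71:57


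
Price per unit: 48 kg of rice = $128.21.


Unit rate = total / quantity
= 128.21 / 48
= $2.67 per unit

$2.67 per unit


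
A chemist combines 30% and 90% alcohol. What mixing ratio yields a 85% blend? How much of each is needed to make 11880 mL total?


Let x parts of 30% mix with y parts of 90%.
30x + 90y = 85(x + y)
30x + 90y = 85x + 85y
x(30 - 85) = y(85 - 90)
x/y = (90 - 85)/(85 - 30) = 5/55
Simplify: 1:11
Total parts = 12; one part = 11880/12 = 990.00 mL
30% solution: 1×990.00 = 990.00 mL
90% solution: 11×990.00 = 10890.00 mL
= ratio 1:11; 990.00 mL and 10890.00 mL

ratio 1:11; 990.00 mL and 10890.00 mL


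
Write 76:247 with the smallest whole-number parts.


GCD(76, 247) = 19
76/19 : 247/19
= 4:13

4:13


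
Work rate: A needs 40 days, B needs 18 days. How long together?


Rate of A = 1/40 per day
Rate of B = 1/18 per day
Combined rate = 1/40 + 1/18 = 58/720 ≈ 0.0806 per day
Days = 1 / combined rate = 720/58
≈ 12.41 days

12.41 days


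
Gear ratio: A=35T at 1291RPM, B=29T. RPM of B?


Gear ratio = 35:29 = 35:29
RPM_B = RPM_A × (teeth_A / teeth_B)
= 1291 × (35/29)
= 1558.1 RPM

1558.1 RPM


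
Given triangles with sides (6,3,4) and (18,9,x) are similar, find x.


Scale factor = 18/6 = 3
Missing side = 4 × 3
= 12.0

12.0


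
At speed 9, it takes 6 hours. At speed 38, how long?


Inverse proportion: x × y = constant
k = 9 × 6 = 54
y₂ = k / 38 = 54 / 38
= 1.42

1.42


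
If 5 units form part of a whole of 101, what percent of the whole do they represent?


Percentage = (part / whole) × 100
= (5 / 101) × 100
≈ 4.95%

4.95%


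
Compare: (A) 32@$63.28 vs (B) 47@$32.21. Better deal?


Deal A: $63.28/32 = $1.9775/unit
Deal B: $32.21/47 = $0.6853/unit
B is cheaper per unit
= Deal B

Deal B


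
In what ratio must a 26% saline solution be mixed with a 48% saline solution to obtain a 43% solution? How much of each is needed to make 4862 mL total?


Let x parts of 26% mix with y parts of 48%.
26x + 48y = 43(x + y)
26x + 48y = 43x + 43y
x(26 - 43) = y(43 - 48)
x/y = (48 - 43)/(43 - 26) = 5/17
Simplify: 5:17
Total parts = 22; one part = 4862/22 = 221.00 mL
26% solution: 5×221.00 = 1105.00 mL
48% solution: 17×221.00 = 3757.00 mL
= ratio 5:17; 1105.00 mL and 3757.00 mL

ratio 5:17; 1105.00 mL and 3757.00 mL


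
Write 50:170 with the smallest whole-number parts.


GCD(50, 170) = 10
50/10 : 170/10
= 5:17

5:17


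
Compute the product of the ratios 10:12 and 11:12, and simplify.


Compound ratio = (10×11) : (12×12)
= 110:144
GCD = 2
= 55:72

55:72


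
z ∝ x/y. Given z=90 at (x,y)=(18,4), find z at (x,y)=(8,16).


z = k·x/y
Solve for k using the known point: k = z·y/x = 90×4/18 = 360/18 = 20.0000
Now evaluate at x=8, y=16:
z = k × 8 / 16 = (360 × 8) / (18 × 16) = 2880/288
= 10.0000

10.0000


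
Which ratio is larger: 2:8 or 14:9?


2/8 = 0.2500
14/9 = 1.5556
0.2500 < 1.5556, so 2:8 is less
= 14:9

14:9


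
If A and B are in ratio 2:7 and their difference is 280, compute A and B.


Let A = 2k, B = 7k.
7k - 2k = 280
5k = 280 → k = 280/5 = 56
A = 2×56 = 112, B = 7×56 = 392
= A = 112, B = 392

A = 112, B = 392


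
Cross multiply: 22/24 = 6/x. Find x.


Cross multiply: 22 × x = 24 × 6
22x = 144
x = 144 / 22
= 6.55

6.55


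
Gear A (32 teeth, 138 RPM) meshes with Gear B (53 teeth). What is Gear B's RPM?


Gear ratio = 32:53 = 32:53
RPM_B = RPM_A × (teeth_A / teeth_B)
= 138 × (32/53)
= 83.3 RPM

83.3 RPM


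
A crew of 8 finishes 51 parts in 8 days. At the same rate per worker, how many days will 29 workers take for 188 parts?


Days ∝ work / workers, so d₂ = d₁ × (m₁/m₂) × (w₂/w₁)
Workers factor (inverse): 8/29 ≈ 0.2759
Work factor (direct): 188/51 ≈ 3.6863
d₂ = 8 × 8/29 × 188/51 = (8 × 8 × 188) / (29 × 51) = 12032/1479
≈ 8.14 days

8.14 days


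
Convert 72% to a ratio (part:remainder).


72% means 72 parts out of 100; remainder = 28
Part : remainder = 72:28
GCD = 4
= 18:7

18:7


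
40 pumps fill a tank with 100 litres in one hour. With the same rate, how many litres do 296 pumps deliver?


Direct proportion: y/x = constant
k = 100/40 = 2.5000
y₂ = k × 296 = 100 × 296 / 40 = 29600/40
= 740.00

740.00


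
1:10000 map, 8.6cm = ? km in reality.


Real distance = map distance × scale
= 8.6cm × 10000
= 86000 cm = 860.0 m
= 0.860 km

0.860 km


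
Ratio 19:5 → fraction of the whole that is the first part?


Total parts = 19 + 5 = 24
First part: 19/24 = 19/24
= 19/24

19/24


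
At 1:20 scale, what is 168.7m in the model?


Model size = real / scale
= 168.7 / 20
= 8.4350 m

8.4350 m


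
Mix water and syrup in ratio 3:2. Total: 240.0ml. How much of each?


Total parts = 3 + 2 = 5
water: 240.0 × 3/5 = 144.0ml
syrup: 240.0 × 2/5 = 96.0ml
= 144.0ml and 96.0ml

144.0ml and 96.0ml


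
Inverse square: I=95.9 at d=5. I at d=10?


I₁d₁² = I₂d₂²
I₂ = I₁ × (d₁/d₂)²
= 95.9 × (5/10)²
= 95.9 × 25/100
= 2397.5/100
= 23.9750

23.9750


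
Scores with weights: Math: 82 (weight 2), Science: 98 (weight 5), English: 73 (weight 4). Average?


Numerator = 82×2 + 98×5 + 73×4
= 164 + 490 + 292
= 946
Total weight = 11
Weighted avg = 946/11
= 86.00

86.00


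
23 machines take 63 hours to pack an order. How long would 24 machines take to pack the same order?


Inverse proportion: x × y = constant
k = 23 × 63 = 1449
y₂ = k / 24 = 1449 / 24
= 60.38

60.38


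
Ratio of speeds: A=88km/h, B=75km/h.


Ratio = 88:75
GCD = 1
Simplified = 88:75
Time ratio (same distance) = 75:88
Speed ratio = 88:75

88:75


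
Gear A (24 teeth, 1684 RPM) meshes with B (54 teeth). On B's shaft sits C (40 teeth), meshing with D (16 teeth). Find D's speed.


Stage 1: RPM_B = RPM_A × t_A/t_B = 1684 × 24/54 = 40416/54 ≈ 748.44
B and C share a shaft → RPM_C = RPM_B
Stage 2: RPM_D = RPM_C × t_C/t_D = RPM_A × (t_A×t_C)/(t_B×t_D)
Overall ratio = (24×40)/(54×16) = 960/864
RPM_D = 1684 × 960/864 = 1616640/864
≈ 1871.11 RPM

1871.11 RPM


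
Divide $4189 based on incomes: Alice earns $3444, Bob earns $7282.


Total income = 3444 + 7282 = $10726
Alice: $4189 × 3444/10726 = $1345.04
Bob: $4189 × 7282/10726 = $2843.96
= Alice: $1345.04, Bob: $2843.96

Alice: $1345.04, Bob: $2843.96


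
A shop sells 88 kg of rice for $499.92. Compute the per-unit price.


Unit rate = total / quantity
= 499.92 / 88
= $5.68 per unit

$5.68 per unit


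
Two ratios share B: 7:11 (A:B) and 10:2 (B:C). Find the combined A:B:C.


Match B: multiply A:B by 10 → 70:110
Multiply B:C by 11 → 110:22
Combined: 70:110:22
GCD = 2
= 35:55:11

35:55:11


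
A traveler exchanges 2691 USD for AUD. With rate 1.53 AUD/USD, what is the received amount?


Amount × rate = 2691 × 1.53
= 4117.23 AUD

4117.23 AUD


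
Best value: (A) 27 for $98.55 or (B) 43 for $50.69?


Deal A: $98.55/27 = $3.6500/unit
Deal B: $50.69/43 = $1.1788/unit
B is cheaper per unit
= Deal B

Deal B


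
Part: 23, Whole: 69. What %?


Percentage = (part / whole) × 100
= (23 / 69) × 100
≈ 33.33%

33.33%


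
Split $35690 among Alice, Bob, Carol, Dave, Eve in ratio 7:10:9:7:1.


Total parts = 7 + 10 + 9 + 7 + 1 = 34
Alice: 35690 × 7/34 = 7347.94
Bob: 35690 × 10/34 = 10497.06
Carol: 35690 × 9/34 = 9447.35
Dave: 35690 × 7/34 = 7347.94
Eve: 35690 × 1/34 = 1049.71
= Alice: $7347.94, Bob: $10497.06, Carol: $9447.35, Dave: $7347.94, Eve: $1049.71

Alice: $7347.94, Bob: $10497.06, Carol: $9447.35, Dave: $7347.94, Eve: $1049.71


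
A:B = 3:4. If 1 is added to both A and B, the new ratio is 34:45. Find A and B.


Let A = 3k, B = 4k.
(3k + 1) / (4k + 1) = 34/45
Cross-multiply: 45(3k + 1) = 34(4k + 1)
135k + 45 = 136k + 34
135k - 136k = 34 - 45
-1k = -11
k = -11/-1 = 11
A = 3×11 = 33, B = 4×11 = 44
= A = 33, B = 44

A = 33, B = 44


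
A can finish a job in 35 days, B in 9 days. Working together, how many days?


Rate of A = 1/35 per day
Rate of B = 1/9 per day
Combined rate = 1/35 + 1/9 = 44/315 ≈ 0.1397 per day
Days = 1 / combined rate = 315/44
≈ 7.16 days

7.16 days


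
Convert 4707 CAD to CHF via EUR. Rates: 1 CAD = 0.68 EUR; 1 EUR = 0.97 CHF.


Step 1: 4707 CAD × 0.68 = 3200.76 EUR
Step 2: 3200.76 EUR × 0.97 = 3104.74 CHF
Implied rate CAD→CHF = 0.68 × 0.97 = 0.6596
= 3104.74 CHF

3104.74 CHF


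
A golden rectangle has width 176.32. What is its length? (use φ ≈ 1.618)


φ = (1 + √5) / 2 ≈ 1.618
Length = width × φ = 176.32 × 1.618 = 285.28576
≈ 285.29

285.29


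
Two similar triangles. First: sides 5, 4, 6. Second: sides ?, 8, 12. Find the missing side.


Scale factor = 8/4 = 2
Missing side = 5 × 2
= 10.0

10.0


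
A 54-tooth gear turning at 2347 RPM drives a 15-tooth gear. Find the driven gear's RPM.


Gear ratio = 54:15 = 18:5
RPM_B = RPM_A × (teeth_A / teeth_B)
= 2347 × (54/15)
= 8449.2 RPM

8449.2 RPM


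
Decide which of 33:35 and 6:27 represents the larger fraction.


33/35 = 0.9429
6/27 = 0.2222
0.9429 > 0.2222, so 33:35 is greater
= 33:35

33:35


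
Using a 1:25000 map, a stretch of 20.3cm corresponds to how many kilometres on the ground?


Real distance = map distance × scale
= 20.3cm × 25000
= 507500 cm = 5075.0 m
= 5.075 km

5.075 km


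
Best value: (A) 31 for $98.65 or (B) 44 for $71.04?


Deal A: $98.65/31 = $3.1823/unit
Deal B: $71.04/44 = $1.6145/unit
B is cheaper per unit
= Deal B

Deal B


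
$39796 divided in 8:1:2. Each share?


Total parts = 8 + 1 + 2 = 11
Part 1: 39796 × 8/11 = 28942.55
Part 2: 39796 × 1/11 = 3617.82
Part 3: 39796 × 2/11 = 7235.64
= Part 1: $28942.55, Part 2: $3617.82, Part 3: $7235.64

Part 1: $28942.55, Part 2: $3617.82, Part 3: $7235.64


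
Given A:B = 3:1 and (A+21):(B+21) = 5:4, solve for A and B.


Let A = 3k, B = 1k.
(3k + 21) / (1k + 21) = 5/4
Cross-multiply: 4(3k + 21) = 5(1k + 21)
12k + 84 = 5k + 105
12k - 5k = 105 - 84
7k = 21
k = 21/7 = 3
A = 3×3 = 9, B = 1×3 = 3
= A = 9, B = 3

A = 9, B = 3


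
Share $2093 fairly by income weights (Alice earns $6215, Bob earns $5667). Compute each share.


Total income = 6215 + 5667 = $11882
Alice: $2093 × 6215/11882 = $1094.76
Bob: $2093 × 5667/11882 = $998.24
= Alice: $1094.76, Bob: $998.24

Alice: $1094.76, Bob: $998.24


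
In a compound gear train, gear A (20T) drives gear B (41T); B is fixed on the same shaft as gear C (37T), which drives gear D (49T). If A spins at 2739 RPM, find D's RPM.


Stage 1: RPM_B = RPM_A × t_A/t_B = 2739 × 20/41 = 54780/41 ≈ 1336.10
B and C share a shaft → RPM_C = RPM_B
Stage 2: RPM_D = RPM_C × t_C/t_D = RPM_A × (t_A×t_C)/(t_B×t_D)
Overall ratio = (20×37)/(41×49) = 740/2009
RPM_D = 2739 × 740/2009 = 2026860/2009
≈ 1008.89 RPM

1008.89 RPM


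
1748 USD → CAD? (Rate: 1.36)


Amount × rate = 1748 × 1.36
= 2377.28 CAD

2377.28 CAD


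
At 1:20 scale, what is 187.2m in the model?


Model size = real / scale
= 187.2 / 20
= 9.3600 m

9.3600 m


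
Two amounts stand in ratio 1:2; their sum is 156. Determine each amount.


Let A = 1k, B = 2k.
1k + 2k = 156
3k = 156 → k = 156/3 = 52
A = 1×52 = 52, B = 2×52 = 104
= A = 52, B = 104

A = 52, B = 104


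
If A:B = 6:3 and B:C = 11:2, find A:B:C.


Match B: multiply A:B by 11 → 66:33
Multiply B:C by 3 → 33:6
Combined: 66:33:6
GCD = 3
= 22:11:2

22:11:2


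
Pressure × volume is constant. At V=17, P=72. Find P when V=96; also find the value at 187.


Inverse proportion: x × y = constant
k = 17 × 72 = 1224
At x=96: k/96 = 12.75
At x=187: k/187 = 6.55
= 12.75 and 6.55

12.75 and 6.55


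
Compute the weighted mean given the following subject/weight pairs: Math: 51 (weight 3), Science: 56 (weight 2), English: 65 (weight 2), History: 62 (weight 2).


Numerator = 51×3 + 56×2 + 65×2 + 62×2
= 153 + 112 + 130 + 124
= 519
Total weight = 9
Weighted avg = 519/9
= 57.67

57.67


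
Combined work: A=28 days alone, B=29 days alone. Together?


Rate of A = 1/28 per day
Rate of B = 1/29 per day
Combined rate = 1/28 + 1/29 = 57/812 ≈ 0.0702 per day
Days = 1 / combined rate = 812/57
≈ 14.25 days

14.25 days


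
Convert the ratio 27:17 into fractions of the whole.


Total parts = 27 + 17 = 44
First part: 27/44 = 27/44
Second part: 17/44 = 17/44
= 27/44 and 17/44

27/44 and 17/44


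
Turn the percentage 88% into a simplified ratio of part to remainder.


88% means 88 parts out of 100; remainder = 12
Part : remainder = 88:12
GCD = 4
= 22:3

22:3


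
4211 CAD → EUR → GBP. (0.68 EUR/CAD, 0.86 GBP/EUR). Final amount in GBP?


Step 1: 4211 CAD × 0.68 = 2863.48 EUR
Step 2: 2863.48 EUR × 0.86 = 2462.59 GBP
Implied rate CAD→GBP = 0.68 × 0.86 = 0.5848
= 2462.59 GBP

2462.59 GBP


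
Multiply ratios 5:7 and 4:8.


Compound ratio = (5×4) : (7×8)
= 20:56
GCD = 4
= 5:14

5:14


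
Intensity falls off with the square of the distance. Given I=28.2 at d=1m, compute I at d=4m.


I₁d₁² = I₂d₂²
I₂ = I₁ × (d₁/d₂)²
= 28.2 × (1/4)²
= 28.2 × 1/16
= 28.2/16
= 1.7625

1.7625


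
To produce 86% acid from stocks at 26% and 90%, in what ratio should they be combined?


Let x parts of 26% mix with y parts of 90%.
26x + 90y = 86(x + y)
26x + 90y = 86x + 86y
x(26 - 86) = y(86 - 90)
x/y = (90 - 86)/(86 - 26) = 4/60
Simplify: 1:15
= 1:15

1:15


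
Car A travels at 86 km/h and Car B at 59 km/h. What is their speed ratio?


Ratio = 86:59
GCD = 1
Simplified = 86:59
Time ratio (same distance) = 59:86
Speed ratio = 86:59

86:59


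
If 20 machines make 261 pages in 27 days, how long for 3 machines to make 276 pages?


Days ∝ work / workers, so d₂ = d₁ × (m₁/m₂) × (w₂/w₁)
Workers factor (inverse): 20/3 ≈ 6.6667
Work factor (direct): 276/261 ≈ 1.0575
d₂ = 27 × 20/3 × 276/261 = (27 × 20 × 276) / (3 × 261) = 149040/783
≈ 190.34 days

190.34 days


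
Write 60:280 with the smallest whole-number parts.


GCD(60, 280) = 20
60/20 : 280/20
= 3:14

3:14


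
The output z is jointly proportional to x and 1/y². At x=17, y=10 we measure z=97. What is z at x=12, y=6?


z = k·x/y²
Solve for k using the known point: k = z·y²/x = 97×100/17 = 9700/17 ≈ 570.5882
Now evaluate at x=12, y=6:
z = k × 12 / 36 = (9700 × 12) / (17 × 36) = 116400/612
≈ 190.1961

190.1961


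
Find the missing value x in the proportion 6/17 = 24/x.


Cross multiply: 6 × x = 17 × 24
6x = 408
x = 408 / 6
= 68.00

68.00


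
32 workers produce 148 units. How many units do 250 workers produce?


Direct proportion: y/x = constant
k = 148/32 = 4.6250
y₂ = k × 250 = 148 × 250 / 32 = 37000/32
= 1156.25

1156.25


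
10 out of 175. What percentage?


Percentage = (part / whole) × 100
= (10 / 175) × 100
≈ 5.71%

5.71%


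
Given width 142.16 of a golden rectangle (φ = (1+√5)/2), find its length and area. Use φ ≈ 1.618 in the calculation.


φ = (1 + √5) / 2 ≈ 1.618
Length = width × φ = 142.16 × 1.618 = 230.01488
≈ 230.01
Area = width × length = 142.16 × 230.01488 = 32698.9153408 ≈ 32698.92
= Length: 230.01, Area: 32698.92

Length: 230.01, Area: 32698.92


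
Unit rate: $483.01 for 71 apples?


Unit rate = total / quantity
= 483.01 / 71
= $6.80 per unit

$6.80 per unit


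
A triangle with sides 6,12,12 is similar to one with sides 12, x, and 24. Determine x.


Scale factor = 12/6 = 2
Missing side = 12 × 2
= 24.0

24.0


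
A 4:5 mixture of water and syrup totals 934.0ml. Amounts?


Total parts = 4 + 5 = 9
water: 934.0 × 4/9 = 415.1ml
syrup: 934.0 × 5/9 = 518.9ml
= 415.1ml and 518.9ml

415.1ml and 518.9ml


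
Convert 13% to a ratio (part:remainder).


13% means 13 parts out of 100; remainder = 87
Part : remainder = 13:87
GCD = 1
= 13:87

13:87


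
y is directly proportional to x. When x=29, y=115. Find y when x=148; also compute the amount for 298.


Direct proportion: y/x = constant
k = 115/29 ≈ 3.9655
y at x=148: k × 148 = 115 × 148 / 29 = 17020/29 ≈ 586.90
y at x=298: k × 298 = 115 × 298 / 29 = 34270/29 ≈ 1181.72
= 586.90 and 1181.72

586.90 and 1181.72


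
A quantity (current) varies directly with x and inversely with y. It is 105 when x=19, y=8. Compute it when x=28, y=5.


z = k·x/y
Solve for k using the known point: k = z·y/x = 105×8/19 = 840/19 ≈ 44.2105
Now evaluate at x=28, y=5:
z = k × 28 / 5 = (840 × 28) / (19 × 5) = 23520/95
≈ 247.5789

247.5789


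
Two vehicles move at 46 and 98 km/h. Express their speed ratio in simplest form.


Ratio = 46:98
GCD = 2
Simplified = 23:49
Time ratio (same distance) = 49:23
Speed ratio = 23:49

23:49


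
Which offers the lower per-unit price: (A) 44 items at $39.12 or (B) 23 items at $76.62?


Deal A: $39.12/44 = $0.8891/unit
Deal B: $76.62/23 = $3.3313/unit
A is cheaper per unit
= Deal A

Deal A


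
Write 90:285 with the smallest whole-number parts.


GCD(90, 285) = 15
90/15 : 285/15
= 6:19

6:19


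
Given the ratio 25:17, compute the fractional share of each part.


Total parts = 25 + 17 = 42
First part: 25/42 = 25/42
Second part: 17/42 = 17/42
= 25/42 and 17/42

25/42 and 17/42


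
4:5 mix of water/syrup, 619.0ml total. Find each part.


Total parts = 4 + 5 = 9
water: 619.0 × 4/9 = 275.1ml
syrup: 619.0 × 5/9 = 343.9ml
= 275.1ml and 343.9ml

275.1ml and 343.9ml


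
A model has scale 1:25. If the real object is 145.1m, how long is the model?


Model size = real / scale
= 145.1 / 25
= 5.8040 m

5.8040 m


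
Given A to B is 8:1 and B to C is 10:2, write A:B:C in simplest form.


Match B: multiply A:B by 10 → 80:10
Multiply B:C by 1 → 10:2
Combined: 80:10:2
GCD = 2
= 40:5:1

40:5:1


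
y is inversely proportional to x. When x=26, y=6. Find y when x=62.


Inverse proportion: x × y = constant
k = 26 × 6 = 156
y₂ = k / 62 = 156 / 62
= 2.52

2.52


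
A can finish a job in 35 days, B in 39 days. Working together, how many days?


Rate of A = 1/35 per day
Rate of B = 1/39 per day
Combined rate = 1/35 + 1/39 = 74/1365 ≈ 0.0542 per day
Days = 1 / combined rate = 1365/74
≈ 18.45 days

18.45 days


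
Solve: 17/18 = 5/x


Cross multiply: 17 × x = 18 × 5
17x = 90
x = 90 / 17
= 5.29

5.29


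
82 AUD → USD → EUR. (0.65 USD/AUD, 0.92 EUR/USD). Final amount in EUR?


Step 1: 82 AUD × 0.65 = 53.30 USD
Step 2: 53.30 USD × 0.92 = 49.04 EUR
Implied rate AUD→EUR = 0.65 × 0.92 = 0.5980
= 49.04 EUR

49.04 EUR


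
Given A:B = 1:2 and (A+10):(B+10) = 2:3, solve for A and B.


Let A = 1k, B = 2k.
(1k + 10) / (2k + 10) = 2/3
Cross-multiply: 3(1k + 10) = 2(2k + 10)
3k + 30 = 4k + 20
3k - 4k = 20 - 30
-1k = -10
k = -10/-1 = 10
A = 1×10 = 10, B = 2×10 = 20
= A = 10, B = 20

A = 10, B = 20


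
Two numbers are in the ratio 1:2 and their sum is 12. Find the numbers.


Let A = 1k, B = 2k.
1k + 2k = 12
3k = 12 → k = 12/3 = 4
A = 1×4 = 4, B = 2×4 = 8
= A = 4, B = 8

A = 4, B = 8


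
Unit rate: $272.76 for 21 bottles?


Unit rate = total / quantity
= 272.76 / 21
= $12.99 per unit

$12.99 per unit


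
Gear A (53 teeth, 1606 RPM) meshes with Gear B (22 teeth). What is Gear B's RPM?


Gear ratio = 53:22 = 53:22
RPM_B = RPM_A × (teeth_A / teeth_B)
= 1606 × (53/22)
= 3869.0 RPM

3869.0 RPM


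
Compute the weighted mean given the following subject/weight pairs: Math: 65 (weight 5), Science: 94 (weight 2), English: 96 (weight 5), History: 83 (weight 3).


Numerator = 65×5 + 94×2 + 96×5 + 83×3
= 325 + 188 + 480 + 249
= 1242
Total weight = 15
Weighted avg = 1242/15
= 82.80

82.80


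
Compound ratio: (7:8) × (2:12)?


Compound ratio = (7×2) : (8×12)
= 14:96
GCD = 2
= 7:48

7:48


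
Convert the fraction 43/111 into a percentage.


Percentage = (part / whole) × 100
= (43 / 111) × 100
≈ 38.74%

38.74%


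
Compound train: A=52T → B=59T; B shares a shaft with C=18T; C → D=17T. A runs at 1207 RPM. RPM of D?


Stage 1: RPM_B = RPM_A × t_A/t_B = 1207 × 52/59 = 62764/59 ≈ 1063.80
B and C share a shaft → RPM_C = RPM_B
Stage 2: RPM_D = RPM_C × t_C/t_D = RPM_A × (t_A×t_C)/(t_B×t_D)
Overall ratio = (52×18)/(59×17) = 936/1003
RPM_D = 1207 × 936/1003 = 1129752/1003
≈ 1126.37 RPM

1126.37 RPM


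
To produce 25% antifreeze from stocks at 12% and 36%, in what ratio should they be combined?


Let x parts of 12% mix with y parts of 36%.
12x + 36y = 25(x + y)
12x + 36y = 25x + 25y
x(12 - 25) = y(25 - 36)
x/y = (36 - 25)/(25 - 12) = 11/13
Simplify: 11:13
= 11:13

11:13


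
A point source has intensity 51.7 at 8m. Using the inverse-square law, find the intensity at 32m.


I₁d₁² = I₂d₂²
I₂ = I₁ × (d₁/d₂)²
= 51.7 × (8/32)²
= 51.7 × 64/1024
= 3308.8/1024
≈ 3.2313

3.2313


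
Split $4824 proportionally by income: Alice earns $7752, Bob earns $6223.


Total income = 7752 + 6223 = $13975
Alice: $4824 × 7752/13975 = $2675.90
Bob: $4824 × 6223/13975 = $2148.10
= Alice: $2675.90, Bob: $2148.10

Alice: $2675.90, Bob: $2148.10


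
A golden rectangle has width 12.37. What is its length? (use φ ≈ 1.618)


φ = (1 + √5) / 2 ≈ 1.618
Length = width × φ = 12.37 × 1.618 = 20.01466
≈ 20.01

20.01


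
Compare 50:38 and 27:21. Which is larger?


50/38 = 1.3158
27/21 = 1.2857
1.3158 > 1.2857, so 50:38 is greater
= 50:38

50:38


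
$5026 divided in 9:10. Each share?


Total parts = 9 + 10 = 19
Part 1: 5026 × 9/19 = 2380.74
Part 2: 5026 × 10/19 = 2645.26
= Part 1: $2380.74, Part 2: $2645.26

Part 1: $2380.74, Part 2: $2645.26


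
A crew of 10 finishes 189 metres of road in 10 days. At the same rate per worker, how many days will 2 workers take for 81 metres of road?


Days ∝ work / workers, so d₂ = d₁ × (m₁/m₂) × (w₂/w₁)
Workers factor (inverse): 10/2 = 5.0000
Work factor (direct): 81/189 ≈ 0.4286
d₂ = 10 × 10/2 × 81/189 = (10 × 10 × 81) / (2 × 189) = 8100/378
≈ 21.43 days

21.43 days


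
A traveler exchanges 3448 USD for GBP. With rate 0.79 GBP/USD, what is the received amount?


Amount × rate = 3448 × 0.79
= 2723.92 GBP

2723.92 GBP


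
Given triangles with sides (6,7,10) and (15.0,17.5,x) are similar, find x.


Scale factor = 15.0/6 = 2.5
Missing side = 10 × 2.5
= 25.0

25.0


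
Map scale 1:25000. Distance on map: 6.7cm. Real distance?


Real distance = map distance × scale
= 6.7cm × 25000
= 167500 cm = 1675.0 m
= 1.675 km

1.675 km


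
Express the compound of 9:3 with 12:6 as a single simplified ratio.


Compound ratio = (9×12) : (3×6)
= 108:18
GCD = 18
= 6:1

6:1


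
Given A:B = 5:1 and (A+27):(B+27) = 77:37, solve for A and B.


Let A = 5k, B = 1k.
(5k + 27) / (1k + 27) = 77/37
Cross-multiply: 37(5k + 27) = 77(1k + 27)
185k + 999 = 77k + 2079
185k - 77k = 2079 - 999
108k = 1080
k = 1080/108 = 10
A = 5×10 = 50, B = 1×10 = 10
= A = 50, B = 10

A = 50, B = 10


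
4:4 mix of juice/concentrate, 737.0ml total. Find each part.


Total parts = 4 + 4 = 8
juice: 737.0 × 4/8 = 368.5ml
concentrate: 737.0 × 4/8 = 368.5ml
= 368.5ml and 368.5ml

368.5ml and 368.5ml


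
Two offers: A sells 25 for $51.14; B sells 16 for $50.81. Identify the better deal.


Deal A: $51.14/25 = $2.0456/unit
Deal B: $50.81/16 = $3.1756/unit
A is cheaper per unit
= Deal A

Deal A


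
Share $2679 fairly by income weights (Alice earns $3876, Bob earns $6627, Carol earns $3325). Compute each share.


Total income = 3876 + 6627 + 3325 = $13828
Alice: $2679 × 3876/13828 = $750.93
Bob: $2679 × 6627/13828 = $1283.90
Carol: $2679 × 3325/13828 = $644.18
= Alice: $750.93, Bob: $1283.90, Carol: $644.18

Alice: $750.93, Bob: $1283.90, Carol: $644.18


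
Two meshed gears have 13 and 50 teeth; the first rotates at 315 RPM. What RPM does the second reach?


Gear ratio = 13:50 = 13:50
RPM_B = RPM_A × (teeth_A / teeth_B)
= 315 × (13/50)
= 81.9 RPM

81.9 RPM


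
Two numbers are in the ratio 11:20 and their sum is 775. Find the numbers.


Let A = 11k, B = 20k.
11k + 20k = 775
31k = 775 → k = 775/31 = 25
A = 11×25 = 275, B = 20×25 = 500
= A = 275, B = 500

A = 275, B = 500


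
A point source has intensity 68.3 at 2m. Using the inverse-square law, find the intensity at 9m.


I₁d₁² = I₂d₂²
I₂ = I₁ × (d₁/d₂)²
= 68.3 × (2/9)²
= 68.3 × 4/81
= 273.2/81
≈ 3.3728

3.3728


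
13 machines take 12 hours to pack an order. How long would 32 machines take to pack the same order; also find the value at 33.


Inverse proportion: x × y = constant
k = 13 × 12 = 156
At x=32: k/32 = 4.88
At x=33: k/33 = 4.73
= 4.88 and 4.73

4.88 and 4.73


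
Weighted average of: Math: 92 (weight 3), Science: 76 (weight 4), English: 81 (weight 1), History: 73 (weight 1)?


Numerator = 92×3 + 76×4 + 81×1 + 73×1
= 276 + 304 + 81 + 73
= 734
Total weight = 9
Weighted avg = 734/9
= 81.56

81.56


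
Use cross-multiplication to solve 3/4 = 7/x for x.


Cross multiply: 3 × x = 4 × 7
3x = 28
x = 28 / 3
= 9.33

9.33


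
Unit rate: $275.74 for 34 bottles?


Unit rate = total / quantity
= 275.74 / 34
= $8.11 per unit

$8.11 per unit


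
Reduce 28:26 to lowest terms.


GCD(28, 26) = 2
28/2 : 26/2
= 14:13

14:13


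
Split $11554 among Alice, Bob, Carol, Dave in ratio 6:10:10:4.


Total parts = 6 + 10 + 10 + 4 = 30
Alice: 11554 × 6/30 = 2310.80
Bob: 11554 × 10/30 = 3851.33
Carol: 11554 × 10/30 = 3851.33
Dave: 11554 × 4/30 = 1540.53
= Alice: $2310.80, Bob: $3851.33, Carol: $3851.33, Dave: $1540.53

Alice: $2310.80, Bob: $3851.33, Carol: $3851.33, Dave: $1540.53


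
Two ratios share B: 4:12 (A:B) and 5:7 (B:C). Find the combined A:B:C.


Match B: multiply A:B by 5 → 20:60
Multiply B:C by 12 → 60:84
Combined: 20:60:84
GCD = 4
= 5:15:21

5:15:21


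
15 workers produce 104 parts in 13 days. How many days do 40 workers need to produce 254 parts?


Days ∝ work / workers, so d₂ = d₁ × (m₁/m₂) × (w₂/w₁)
Workers factor (inverse): 15/40 = 0.3750
Work factor (direct): 254/104 ≈ 2.4423
d₂ = 13 × 15/40 × 254/104 = (13 × 15 × 254) / (40 × 104) = 49530/4160
≈ 11.91 days

11.91 days


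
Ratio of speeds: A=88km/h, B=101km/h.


Ratio = 88:101
GCD = 1
Simplified = 88:101
Time ratio (same distance) = 101:88
Speed ratio = 88:101

88:101


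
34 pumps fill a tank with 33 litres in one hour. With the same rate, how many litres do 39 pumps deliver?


Direct proportion: y/x = constant
k = 33/34 ≈ 0.9706
y₂ = k × 39 = 33 × 39 / 34 = 1287/34
≈ 37.85

37.85


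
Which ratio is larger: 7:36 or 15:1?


7/36 = 0.1944
15/1 = 15.0000
0.1944 < 15.0000, so 7:36 is less
= 15:1

15:1


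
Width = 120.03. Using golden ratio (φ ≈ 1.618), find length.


φ = (1 + √5) / 2 ≈ 1.618
Length = width × φ = 120.03 × 1.618 = 194.20854
≈ 194.21

194.21


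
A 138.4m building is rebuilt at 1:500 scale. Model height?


Model size = real / scale
= 138.4 / 500
= 0.2768 m

0.2768 m


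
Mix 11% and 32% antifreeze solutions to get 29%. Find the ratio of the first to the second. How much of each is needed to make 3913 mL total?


Let x parts of 11% mix with y parts of 32%.
11x + 32y = 29(x + y)
11x + 32y = 29x + 29y
x(11 - 29) = y(29 - 32)
x/y = (32 - 29)/(29 - 11) = 3/18
Simplify: 1:6
Total parts = 7; one part = 3913/7 = 559.00 mL
11% solution: 1×559.00 = 559.00 mL
32% solution: 6×559.00 = 3354.00 mL
= ratio 1:6; 559.00 mL and 3354.00 mL

ratio 1:6; 559.00 mL and 3354.00 mL


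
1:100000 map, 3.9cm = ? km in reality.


Real distance = map distance × scale
= 3.9cm × 100000
= 390000 cm = 3900.0 m
= 3.900 km

3.900 km


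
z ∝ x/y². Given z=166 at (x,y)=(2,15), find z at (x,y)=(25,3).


z = k·x/y²
Solve for k using the known point: k = z·y²/x = 166×225/2 = 37350/2 = 18675.0000
Now evaluate at x=25, y=3:
z = k × 25 / 9 = (37350 × 25) / (2 × 9) = 933750/18
= 51875.0000

51875.0000


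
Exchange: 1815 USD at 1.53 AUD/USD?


Amount × rate = 1815 × 1.53
= 2776.95 AUD

2776.95 AUD


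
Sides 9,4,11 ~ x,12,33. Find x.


Scale factor = 12/4 = 3
Missing side = 9 × 3
= 27.0

27.0


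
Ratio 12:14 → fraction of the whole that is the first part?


Total parts = 12 + 14 = 26
First part: 12/26 = 6/13
= 6/13

6/13


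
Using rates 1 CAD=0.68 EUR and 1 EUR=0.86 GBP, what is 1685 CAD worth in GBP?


Step 1: 1685 CAD × 0.68 = 1145.80 EUR
Step 2: 1145.80 EUR × 0.86 = 985.39 GBP
Implied rate CAD→GBP = 0.68 × 0.86 = 0.5848
= 985.39 GBP

985.39 GBP


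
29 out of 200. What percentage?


Percentage = (part / whole) × 100
= (29 / 200) × 100
= 14.50%

14.50%


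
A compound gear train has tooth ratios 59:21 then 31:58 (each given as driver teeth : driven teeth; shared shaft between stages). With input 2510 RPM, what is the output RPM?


Stage 1: RPM_B = RPM_A × t_A/t_B = 2510 × 59/21 = 148090/21 ≈ 7051.90
B and C share a shaft → RPM_C = RPM_B
Stage 2: RPM_D = RPM_C × t_C/t_D = RPM_A × (t_A×t_C)/(t_B×t_D)
Overall ratio = (59×31)/(21×58) = 1829/1218
RPM_D = 2510 × 1829/1218 = 4590790/1218
≈ 3769.12 RPM

3769.12 RPM


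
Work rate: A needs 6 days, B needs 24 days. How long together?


Rate of A = 1/6 per day
Rate of B = 1/24 per day
Combined rate = 1/6 + 1/24 = 30/144 ≈ 0.2083 per day
Days = 1 / combined rate = 144/30
= 4.80 days

4.80 days


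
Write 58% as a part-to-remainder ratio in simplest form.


58% means 58 parts out of 100; remainder = 42
Part : remainder = 58:42
GCD = 2
= 29:21

29:21


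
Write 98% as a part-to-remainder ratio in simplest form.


98% means 98 parts out of 100; remainder = 2
Part : remainder = 98:2
GCD = 2
= 49:1

49:1


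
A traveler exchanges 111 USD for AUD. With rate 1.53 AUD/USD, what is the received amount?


Amount × rate = 111 × 1.53
= 169.83 AUD

169.83 AUD


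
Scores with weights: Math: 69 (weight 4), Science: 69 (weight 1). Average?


Numerator = 69×4 + 69×1
= 276 + 69
= 345
Total weight = 5
Weighted avg = 345/5
= 69.00

69.00


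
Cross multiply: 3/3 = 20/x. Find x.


Cross multiply: 3 × x = 3 × 20
3x = 60
x = 60 / 3
= 20.00

20.00


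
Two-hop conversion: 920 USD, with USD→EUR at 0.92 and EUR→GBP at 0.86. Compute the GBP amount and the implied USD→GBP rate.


Step 1: 920 USD × 0.92 = 846.40 EUR
Step 2: 846.40 EUR × 0.86 = 727.90 GBP
Implied rate USD→GBP = 0.92 × 0.86 = 0.7912
= 727.90 GBP; implied rate 0.7912 GBP/USD

727.90 GBP; implied rate 0.7912 GBP/USD


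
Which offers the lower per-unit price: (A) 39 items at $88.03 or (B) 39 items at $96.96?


Deal A: $88.03/39 = $2.2572/unit
Deal B: $96.96/39 = $2.4862/unit
A is cheaper per unit
= Deal A

Deal A


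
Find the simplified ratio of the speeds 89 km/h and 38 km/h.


Ratio = 89:38
GCD = 1
Simplified = 89:38
Time ratio (same distance) = 38:89
Speed ratio = 89:38

89:38


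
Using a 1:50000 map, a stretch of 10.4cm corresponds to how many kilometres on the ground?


Real distance = map distance × scale
= 10.4cm × 50000
= 520000 cm = 5200.0 m
= 5.200 km

5.200 km


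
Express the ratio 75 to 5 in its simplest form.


GCD(75, 5) = 5
75/5 : 5/5
= 15:1

15:1


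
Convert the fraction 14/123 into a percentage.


Percentage = (part / whole) × 100
= (14 / 123) × 100
≈ 11.38%

11.38%


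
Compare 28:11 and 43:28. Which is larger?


28/11 = 2.5455
43/28 = 1.5357
2.5455 > 1.5357, so 28:11 is greater
= 28:11

28:11


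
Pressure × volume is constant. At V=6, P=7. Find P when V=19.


Inverse proportion: x × y = constant
k = 6 × 7 = 42
y₂ = k / 19 = 42 / 19
= 2.21

2.21


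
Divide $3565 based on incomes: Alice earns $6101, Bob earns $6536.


Total income = 6101 + 6536 = $12637
Alice: $3565 × 6101/12637 = $1721.14
Bob: $3565 × 6536/12637 = $1843.86
= Alice: $1721.14, Bob: $1843.86

Alice: $1721.14, Bob: $1843.86


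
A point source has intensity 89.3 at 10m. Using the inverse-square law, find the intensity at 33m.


I₁d₁² = I₂d₂²
I₂ = I₁ × (d₁/d₂)²
= 89.3 × (10/33)²
= 89.3 × 100/1089
= 8930/1089
≈ 8.2002

8.2002


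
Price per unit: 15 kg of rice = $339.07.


Unit rate = total / quantity
= 339.07 / 15
= $22.60 per unit

$22.60 per unit


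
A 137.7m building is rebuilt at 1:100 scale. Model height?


Model size = real / scale
= 137.7 / 100
= 1.3770 m

1.3770 m


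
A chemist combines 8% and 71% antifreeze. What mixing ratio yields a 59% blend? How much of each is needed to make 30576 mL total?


Let x parts of 8% mix with y parts of 71%.
8x + 71y = 59(x + y)
8x + 71y = 59x + 59y
x(8 - 59) = y(59 - 71)
x/y = (71 - 59)/(59 - 8) = 12/51
Simplify: 4:17
Total parts = 21; one part = 30576/21 = 1456.00 mL
8% solution: 4×1456.00 = 5824.00 mL
71% solution: 17×1456.00 = 24752.00 mL
= ratio 4:17; 5824.00 mL and 24752.00 mL

ratio 4:17; 5824.00 mL and 24752.00 mL


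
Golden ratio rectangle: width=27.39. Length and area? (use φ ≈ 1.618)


φ = (1 + √5) / 2 ≈ 1.618
Length = width × φ = 27.39 × 1.618 = 44.31702
≈ 44.32
Area = width × length = 27.39 × 44.31702 = 1213.8431778 ≈ 1213.84
= Length: 44.32, Area: 1213.84

Length: 44.32, Area: 1213.84


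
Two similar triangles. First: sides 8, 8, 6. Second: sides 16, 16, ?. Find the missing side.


Scale factor = 16/8 = 2
Missing side = 6 × 2
= 12.0

12.0


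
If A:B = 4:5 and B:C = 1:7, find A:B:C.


Match B: multiply A:B by 1 → 4:5
Multiply B:C by 5 → 5:35
Combined: 4:5:35
GCD = 1
= 4:5:35

4:5:35


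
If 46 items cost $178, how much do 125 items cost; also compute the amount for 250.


Direct proportion: y/x = constant
k = 178/46 ≈ 3.8696
y at x=125: k × 125 = 178 × 125 / 46 = 22250/46 ≈ 483.70
y at x=250: k × 250 = 178 × 250 / 46 = 44500/46 ≈ 967.39
= 483.70 and 967.39

483.70 and 967.39


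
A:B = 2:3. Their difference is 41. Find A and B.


Let A = 2k, B = 3k.
3k - 2k = 41
1k = 41 → k = 41/1 = 41
A = 2×41 = 82, B = 3×41 = 123
= A = 82, B = 123

A = 82, B = 123


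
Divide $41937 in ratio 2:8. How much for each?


Total parts = 2 + 8 = 10
Part 1: 41937 × 2/10 = 8387.40
Part 2: 41937 × 8/10 = 33549.60
= Part 1: $8387.40, Part 2: $33549.60

Part 1: $8387.40, Part 2: $33549.60


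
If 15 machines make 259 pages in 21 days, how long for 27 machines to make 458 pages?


Days ∝ work / workers, so d₂ = d₁ × (m₁/m₂) × (w₂/w₁)
Workers factor (inverse): 15/27 ≈ 0.5556
Work factor (direct): 458/259 ≈ 1.7683
d₂ = 21 × 15/27 × 458/259 = (21 × 15 × 458) / (27 × 259) = 144270/6993
≈ 20.63 days

20.63 days


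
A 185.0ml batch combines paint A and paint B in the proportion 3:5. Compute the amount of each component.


Total parts = 3 + 5 = 8
paint A: 185.0 × 3/8 = 69.4ml
paint B: 185.0 × 5/8 = 115.6ml
= 69.4ml and 115.6ml

69.4ml and 115.6ml
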